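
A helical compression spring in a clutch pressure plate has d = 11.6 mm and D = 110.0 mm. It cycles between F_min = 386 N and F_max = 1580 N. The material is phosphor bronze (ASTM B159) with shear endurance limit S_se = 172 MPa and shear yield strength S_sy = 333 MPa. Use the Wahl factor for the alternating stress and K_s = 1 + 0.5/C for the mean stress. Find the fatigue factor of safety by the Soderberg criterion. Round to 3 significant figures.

C = D/d = 110.0/11.6 = 9.4828; K_W = (4C−1)/(4C−4)+0.615/C = 1.1533; K_s = 1+0.5/C = 1.0527
F_a = (F_max−F_min)/2 = 597 N; F_m = (F_max+F_min)/2 = 983 N
τ_a = K_W·8F_aD/(πd³) = 1.1533 × 107.14 = 123.56 MPa
τ_m = K_s·8F_mD/(πd³) = 1.0527 × 176.41 = 185.71 MPa
Soderberg: 1/n_f = τ_a/S_se + τ_m/S_sy = 123.56/172 + 185.71/333 = 0.71835 + 0.55768 = 1.276
n_f = 1/1.276 = 0.7837

0.784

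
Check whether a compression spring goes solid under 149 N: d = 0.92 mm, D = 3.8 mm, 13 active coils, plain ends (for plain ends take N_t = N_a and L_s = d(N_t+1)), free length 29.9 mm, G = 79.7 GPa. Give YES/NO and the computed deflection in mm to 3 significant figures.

NO, δ = 14.9 mm

k = Gd⁴/(8D³N_a) = (79.7×10³)(0.92⁴)/(8·3.8³·13) = 10.005 N/mm
N_t = 13; L_s = 0.92·14 = 12.88 mm; δ_solid = L₀ − L_s = 29.9 − 12.88 = 17.02 mm
δ = F/k = 149/10.005 = 14.892 mm
δ < δ_solid → spring does not go solid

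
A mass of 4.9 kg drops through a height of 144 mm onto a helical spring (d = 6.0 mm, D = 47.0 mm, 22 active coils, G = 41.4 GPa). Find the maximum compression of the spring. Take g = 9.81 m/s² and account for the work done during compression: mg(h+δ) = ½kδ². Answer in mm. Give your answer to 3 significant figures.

k = Gd⁴/(8D³N_a) = (41.4×10³)(6.0⁴)/(8·47.0³·22) = 2.9363 N/mm
W = mg = 4.9 × 9.81 = 48.069 N
½kδ² − Wδ − Wh = 0 → δ = (W + √(W² + 2kWh))/k
δ = (48.069 + √(2310.6 + 40649.6))/2.9363 = (48.069 + 207.27)/2.9363 = 86.959 mm

87.0 mm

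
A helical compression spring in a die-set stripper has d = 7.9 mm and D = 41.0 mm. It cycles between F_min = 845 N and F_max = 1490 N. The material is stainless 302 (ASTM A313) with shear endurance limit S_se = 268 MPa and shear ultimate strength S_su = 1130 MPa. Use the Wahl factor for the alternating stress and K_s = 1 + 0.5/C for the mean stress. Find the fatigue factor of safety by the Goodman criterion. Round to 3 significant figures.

1.75

C = D/d = 41.0/7.9 = 5.1899; K_W = (4C−1)/(4C−4)+0.615/C = 1.2975; K_s = 1+0.5/C = 1.0963
F_a = (F_max−F_min)/2 = 322.5 N; F_m = (F_max+F_min)/2 = 1167.5 N
τ_a = K_W·8F_aD/(πd³) = 1.2975 × 68.292 = 88.61 MPa
τ_m = K_s·8F_mD/(πd³) = 1.0963 × 247.23 = 271.05 MPa
Goodman: 1/n_f = τ_a/S_se + τ_m/S_su = 88.61/268 + 271.05/1130 = 0.33063 + 0.23987 = 0.5705
n_f = 1/0.5705 = 1.753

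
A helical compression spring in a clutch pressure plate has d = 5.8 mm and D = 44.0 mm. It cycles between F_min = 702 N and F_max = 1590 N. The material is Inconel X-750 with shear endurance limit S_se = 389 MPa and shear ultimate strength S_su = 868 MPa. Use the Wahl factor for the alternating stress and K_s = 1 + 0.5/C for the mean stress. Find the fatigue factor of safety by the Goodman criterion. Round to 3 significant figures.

0.628

C = D/d = 44.0/5.8 = 7.5862; K_W = (4C−1)/(4C−4)+0.615/C = 1.1949; K_s = 1+0.5/C = 1.0659
F_a = (F_max−F_min)/2 = 444 N; F_m = (F_max+F_min)/2 = 1146 N
τ_a = K_W·8F_aD/(πd³) = 1.1949 × 254.97 = 304.68 MPa
τ_m = K_s·8F_mD/(πd³) = 1.0659 × 658.1 = 701.48 MPa
Goodman: 1/n_f = τ_a/S_se + τ_m/S_su = 304.68/389 + 701.48/868 = 0.78323 + 0.80815 = 1.5914
n_f = 1/1.5914 = 0.6284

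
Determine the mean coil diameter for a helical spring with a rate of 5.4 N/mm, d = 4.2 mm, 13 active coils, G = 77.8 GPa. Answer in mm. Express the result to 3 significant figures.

D = (Gd⁴/(8N_a·k))^(1/3) = (77.8×10³·4.2⁴/(8·13·5.4))^(1/3)
  = (43107.2)^(1/3) = 35.0631 mm

35.1 mm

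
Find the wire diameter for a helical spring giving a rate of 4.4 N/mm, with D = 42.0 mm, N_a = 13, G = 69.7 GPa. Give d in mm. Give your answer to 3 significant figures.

d = (8D³N_a·k / G)^(1/4) = (8·42.0³·13·4.4 / (69.7×10³))^0.25
  = (486.41)^0.25 = 4.6962 mm

4.70 mm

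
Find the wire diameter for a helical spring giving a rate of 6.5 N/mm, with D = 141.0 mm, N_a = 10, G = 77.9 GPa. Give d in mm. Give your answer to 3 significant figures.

11.7 mm

d = (8D³N_a·k / G)^(1/4) = (8·141.0³·10·6.5 / (77.9×10³))^0.25
  = (18712)^0.25 = 11.6958 mm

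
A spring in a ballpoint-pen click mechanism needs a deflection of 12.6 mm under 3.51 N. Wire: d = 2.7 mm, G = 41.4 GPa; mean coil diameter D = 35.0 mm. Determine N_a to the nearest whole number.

23

Required rate k = F/δ = 3.51/12.6 = 0.27857 N/mm
N_a = Gd⁴/(8D³k) = (41.4×10³ × 2.7⁴)/(8 × 35.0³ × 0.27857)
    = 2.20017e+06 / 95550 = 23.03 → 23 coils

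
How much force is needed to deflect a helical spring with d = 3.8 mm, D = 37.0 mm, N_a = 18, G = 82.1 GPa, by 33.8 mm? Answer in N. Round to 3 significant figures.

79.3 N

k = Gd⁴/(8D³N_a) = (82.1×10³)(3.8⁴)/(8·37.0³·18) = 2.347 N/mm
F = k·δ = 2.347 × 33.8 = 79.328 N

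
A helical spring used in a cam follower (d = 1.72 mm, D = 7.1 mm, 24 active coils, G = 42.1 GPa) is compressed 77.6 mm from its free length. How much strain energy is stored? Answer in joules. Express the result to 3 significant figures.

k = Gd⁴/(8D³N_a) = (42.1×10³)(1.72⁴)/(8·7.1³·24) = 5.3619 N/mm
U = ½kδ² = 0.5 × 5.3619 × 77.6² = 16144 N·mm = 16.144 J

16.1 J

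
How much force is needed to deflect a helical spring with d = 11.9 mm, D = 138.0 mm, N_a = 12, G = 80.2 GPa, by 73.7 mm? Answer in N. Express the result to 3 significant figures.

k = Gd⁴/(8D³N_a) = (80.2×10³)(11.9⁴)/(8·138.0³·12) = 6.3746 N/mm
F = k·δ = 6.3746 × 73.7 = 469.81 N

470 N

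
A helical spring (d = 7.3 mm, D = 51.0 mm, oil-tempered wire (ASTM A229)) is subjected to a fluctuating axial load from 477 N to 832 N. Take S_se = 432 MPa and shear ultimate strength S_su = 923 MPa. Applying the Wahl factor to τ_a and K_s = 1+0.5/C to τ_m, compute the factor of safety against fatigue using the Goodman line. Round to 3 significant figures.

2.38

C = D/d = 51.0/7.3 = 6.9863; K_W = (4C−1)/(4C−4)+0.615/C = 1.2133; K_s = 1+0.5/C = 1.0716
F_a = (F_max−F_min)/2 = 177.5 N; F_m = (F_max+F_min)/2 = 654.5 N
τ_a = K_W·8F_aD/(πd³) = 1.2133 × 59.257 = 71.898 MPa
τ_m = K_s·8F_mD/(πd³) = 1.0716 × 218.5 = 234.14 MPa
Goodman: 1/n_f = τ_a/S_se + τ_m/S_su = 71.898/432 + 234.14/923 = 0.16643 + 0.25367 = 0.4201
n_f = 1/0.4201 = 2.38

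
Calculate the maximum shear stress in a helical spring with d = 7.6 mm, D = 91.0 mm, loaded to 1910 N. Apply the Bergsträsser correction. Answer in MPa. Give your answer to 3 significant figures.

Spring index C = D/d = 91.0/7.6 = 11.9737
K_B = (4C+2)/(4C−3) = 49.895/44.895 = 1.1114
τ₀ = 8FD/(πd³) = 8·1910·91.0/(π·7.6³) = 1.39048e+06/1379.1 = 1008.3 MPa
τ_max = K·τ₀ = 1.1114 × 1008.3 = 1120.6 MPa

1120 MPa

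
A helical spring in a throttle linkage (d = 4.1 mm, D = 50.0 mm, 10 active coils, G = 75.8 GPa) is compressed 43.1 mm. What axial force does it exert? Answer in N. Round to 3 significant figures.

92.3 N

k = Gd⁴/(8D³N_a) = (75.8×10³)(4.1⁴)/(8·50.0³·10) = 2.1419 N/mm
F = k·δ = 2.1419 × 43.1 = 92.317 N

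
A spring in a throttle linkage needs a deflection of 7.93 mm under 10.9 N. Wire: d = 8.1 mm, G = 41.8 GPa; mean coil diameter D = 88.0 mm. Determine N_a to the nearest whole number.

Required rate k = F/δ = 10.9/7.93 = 1.3745 N/mm
N_a = Gd⁴/(8D³k) = (41.8×10³ × 8.1⁴)/(8 × 88.0³ × 1.3745)
    = 1.79935e+08 / 7.49361e+06 = 24.01 → 24 coils

24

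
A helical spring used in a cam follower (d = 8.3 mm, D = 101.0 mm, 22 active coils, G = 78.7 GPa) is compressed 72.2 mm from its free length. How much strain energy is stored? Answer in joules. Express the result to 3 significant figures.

5.37 J

k = Gd⁴/(8D³N_a) = (78.7×10³)(8.3⁴)/(8·101.0³·22) = 2.0597 N/mm
U = ½kδ² = 0.5 × 2.0597 × 72.2² = 5368.5 N·mm = 5.3685 J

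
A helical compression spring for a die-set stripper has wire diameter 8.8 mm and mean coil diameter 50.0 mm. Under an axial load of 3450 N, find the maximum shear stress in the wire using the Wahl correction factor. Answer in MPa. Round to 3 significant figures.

Spring index C = D/d = 50.0/8.8 = 5.6818
K_W = (4C−1)/(4C−4) + 0.615/C = 21.727/18.727 + 0.1082 = 1.2684
τ₀ = 8FD/(πd³) = 8·3450·50.0/(π·8.8³) = 1.38e+06/2140.9 = 644.59 MPa
τ_max = K·τ₀ = 1.2684 × 644.59 = 817.62 MPa

818 MPa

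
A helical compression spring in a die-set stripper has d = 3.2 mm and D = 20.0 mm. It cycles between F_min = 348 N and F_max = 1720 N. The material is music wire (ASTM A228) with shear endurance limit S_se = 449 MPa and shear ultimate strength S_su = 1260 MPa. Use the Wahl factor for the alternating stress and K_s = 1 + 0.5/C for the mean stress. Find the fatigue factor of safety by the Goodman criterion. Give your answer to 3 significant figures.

C = D/d = 20.0/3.2 = 6.2500; K_W = (4C−1)/(4C−4)+0.615/C = 1.2413; K_s = 1+0.5/C = 1.0800
F_a = (F_max−F_min)/2 = 686 N; F_m = (F_max+F_min)/2 = 1034 N
τ_a = K_W·8F_aD/(πd³) = 1.2413 × 1066.2 = 1323.4 MPa
τ_m = K_s·8F_mD/(πd³) = 1.0800 × 1607.1 = 1735.7 MPa
Goodman: 1/n_f = τ_a/S_se + τ_m/S_su = 1323.4/449 + 1735.7/1260 = 2.94754 + 1.37751 = 4.325
n_f = 1/4.325 = 0.2312

0.231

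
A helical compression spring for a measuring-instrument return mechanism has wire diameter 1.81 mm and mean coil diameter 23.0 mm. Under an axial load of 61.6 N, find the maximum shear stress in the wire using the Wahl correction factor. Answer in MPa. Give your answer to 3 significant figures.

Spring index C = D/d = 23.0/1.81 = 12.7072
K_W = (4C−1)/(4C−4) + 0.615/C = 49.829/46.829 + 0.0484 = 1.1125
τ₀ = 8FD/(πd³) = 8·61.6·23.0/(π·1.81³) = 11334.4/18.629 = 608.43 MPa
τ_max = K·τ₀ = 1.1125 × 608.43 = 676.86 MPa

677 MPa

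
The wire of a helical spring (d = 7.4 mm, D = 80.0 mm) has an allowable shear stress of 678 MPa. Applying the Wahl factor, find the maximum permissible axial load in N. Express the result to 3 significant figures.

1190 N

C = D/d = 80.0/7.4 = 10.8108
K_W = (4C−1)/(4C−4) + 0.615/C = 42.243/39.243 + 0.0569 = 1.1333
τ_max = K·8FD/(πd³) → F_max = τ_allow·πd³/(8DK)
F_max = 678·π·7.4³/(8·80.0·1.1333) = 8.6313e+05/725.33 = 1190 N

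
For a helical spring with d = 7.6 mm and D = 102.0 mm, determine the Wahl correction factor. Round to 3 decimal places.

1.106

C = D/d = 102.0/7.6 = 13.4211
K_W = (4C−1)/(4C−4) + 0.615/C = 52.684/49.684 + 0.0458 = 1.1062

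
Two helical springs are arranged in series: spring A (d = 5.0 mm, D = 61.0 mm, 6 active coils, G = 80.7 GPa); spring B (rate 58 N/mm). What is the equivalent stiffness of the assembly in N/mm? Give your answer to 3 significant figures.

k_A = Gd⁴/(8D³N_a) = (80.7×10³)(5.0⁴)/(8·61.0³·6) = 4.6294 N/mm
Series: 1/k_eq = 1/4.6294 + 1/58 = 0.23325; k_eq = 4.2872 N/mm

4.29 N/mm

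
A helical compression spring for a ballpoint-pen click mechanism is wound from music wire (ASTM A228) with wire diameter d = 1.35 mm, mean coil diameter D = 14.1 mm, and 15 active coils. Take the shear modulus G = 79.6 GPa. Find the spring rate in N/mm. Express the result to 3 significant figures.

k = Gd⁴/(8D³N_a) = (79.6×10³ × 1.35⁴) / (8 × 14.1³ × 15)
  = 264392 / 336387 = 0.78598 N/mm

0.786 N/mm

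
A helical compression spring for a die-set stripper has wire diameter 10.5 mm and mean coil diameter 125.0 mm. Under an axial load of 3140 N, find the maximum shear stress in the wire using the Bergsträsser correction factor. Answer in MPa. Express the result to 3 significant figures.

960 MPa

Spring index C = D/d = 125.0/10.5 = 11.9048
K_B = (4C+2)/(4C−3) = 49.619/44.619 = 1.1121
τ₀ = 8FD/(πd³) = 8·3140·125.0/(π·10.5³) = 3.14e+06/3636.8 = 863.4 MPa
τ_max = K·τ₀ = 1.1121 × 863.4 = 960.15 MPa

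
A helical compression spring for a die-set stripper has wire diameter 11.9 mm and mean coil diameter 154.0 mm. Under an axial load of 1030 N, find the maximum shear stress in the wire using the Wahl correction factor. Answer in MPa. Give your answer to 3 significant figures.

Spring index C = D/d = 154.0/11.9 = 12.9412
K_W = (4C−1)/(4C−4) + 0.615/C = 50.765/47.765 + 0.0475 = 1.1103
τ₀ = 8FD/(πd³) = 8·1030·154.0/(π·11.9³) = 1.26896e+06/5294.1 = 239.69 MPa
τ_max = K·τ₀ = 1.1103 × 239.69 = 266.14 MPa

266 MPa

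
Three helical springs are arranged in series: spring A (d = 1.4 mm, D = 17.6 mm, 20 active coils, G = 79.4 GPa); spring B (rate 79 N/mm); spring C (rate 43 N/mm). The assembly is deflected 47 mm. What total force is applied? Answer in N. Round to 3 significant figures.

k_A = Gd⁴/(8D³N_a) = (79.4×10³)(1.4⁴)/(8·17.6³·20) = 0.34968 N/mm
Series: 1/k_eq = 1/0.34968 + 1/79 + 1/43 = 2.8956; k_eq = 0.34535 N/mm
F = k_eq·δ = 0.34535·47 = 16.231 N

16.2 N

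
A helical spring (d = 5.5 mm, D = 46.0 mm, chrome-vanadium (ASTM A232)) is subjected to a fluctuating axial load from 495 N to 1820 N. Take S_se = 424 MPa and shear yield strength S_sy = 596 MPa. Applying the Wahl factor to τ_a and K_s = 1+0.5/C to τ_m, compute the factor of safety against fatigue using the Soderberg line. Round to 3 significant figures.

C = D/d = 46.0/5.5 = 8.3636; K_W = (4C−1)/(4C−4)+0.615/C = 1.1754; K_s = 1+0.5/C = 1.0598
F_a = (F_max−F_min)/2 = 662.5 N; F_m = (F_max+F_min)/2 = 1157.5 N
τ_a = K_W·8F_aD/(πd³) = 1.1754 × 466.44 = 548.25 MPa
τ_m = K_s·8F_mD/(πd³) = 1.0598 × 814.95 = 863.67 MPa
Soderberg: 1/n_f = τ_a/S_se + τ_m/S_sy = 548.25/424 + 863.67/596 = 1.29303 + 1.44911 = 2.7421
n_f = 1/2.7421 = 0.3647

0.365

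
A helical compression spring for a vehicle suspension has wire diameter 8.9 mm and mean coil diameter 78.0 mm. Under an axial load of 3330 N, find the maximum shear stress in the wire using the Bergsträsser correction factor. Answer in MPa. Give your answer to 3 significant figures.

1080 MPa

Spring index C = D/d = 78.0/8.9 = 8.7640
K_B = (4C+2)/(4C−3) = 37.056/32.056 = 1.1560
τ₀ = 8FD/(πd³) = 8·3330·78.0/(π·8.9³) = 2.07792e+06/2214.7 = 938.23 MPa
τ_max = K·τ₀ = 1.1560 × 938.23 = 1084.6 MPa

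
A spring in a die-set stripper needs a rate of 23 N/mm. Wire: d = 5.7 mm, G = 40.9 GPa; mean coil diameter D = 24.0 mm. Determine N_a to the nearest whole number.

17

N_a = Gd⁴/(8D³k) = (40.9×10³ × 5.7⁴)/(8 × 24.0³ × 23)
    = 4.3174e+07 / 2.54362e+06 = 16.97 → 17 coils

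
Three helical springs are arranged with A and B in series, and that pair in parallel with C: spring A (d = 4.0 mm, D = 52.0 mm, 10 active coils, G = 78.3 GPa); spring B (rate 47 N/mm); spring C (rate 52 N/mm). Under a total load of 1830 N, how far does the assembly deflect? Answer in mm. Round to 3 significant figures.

k_A = Gd⁴/(8D³N_a) = (78.3×10³)(4.0⁴)/(8·52.0³·10) = 1.782 N/mm
Springs A,B series: k_AB = 1/(1/1.782+1/47) = 1.7169 N/mm; parallel with C: k_eq = 1.7169+52 = 53.717 N/mm
δ = F/k_eq = 1830/53.717 = 34.068 mm

34.1 mm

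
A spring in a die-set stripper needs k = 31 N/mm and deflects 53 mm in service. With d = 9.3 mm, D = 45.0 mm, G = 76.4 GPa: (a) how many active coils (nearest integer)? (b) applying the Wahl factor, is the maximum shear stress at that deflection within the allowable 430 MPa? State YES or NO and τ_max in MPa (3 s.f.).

(a) 25 coils; (b) YES, τ_max = 313 MPa

N_a = Gd⁴/(8D³k) = (76.4×10³)(9.3⁴)/(8·45.0³·31) = 25.29 → N_a = 25
Actual rate k = Gd⁴/(8D³·25) = 31.359 N/mm
Working load F = kδ = 31.359·53 = 1662 N
C = 45.0/9.3 = 4.8387; K_W = (4C−1)/(4C−4)+0.615/C = 1.3225
τ_max = K_W·8FD/(πd³) = 1.3225·236.78 = 313.13 MPa
τ_max ≤ 430 MPa → acceptable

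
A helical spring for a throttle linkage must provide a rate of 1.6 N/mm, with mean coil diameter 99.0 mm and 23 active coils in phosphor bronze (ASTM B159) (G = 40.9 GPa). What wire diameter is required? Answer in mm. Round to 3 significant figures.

d = (8D³N_a·k / G)^(1/4) = (8·99.0³·23·1.6 / (40.9×10³))^0.25
  = (6984.3)^0.25 = 9.1418 mm

9.14 mm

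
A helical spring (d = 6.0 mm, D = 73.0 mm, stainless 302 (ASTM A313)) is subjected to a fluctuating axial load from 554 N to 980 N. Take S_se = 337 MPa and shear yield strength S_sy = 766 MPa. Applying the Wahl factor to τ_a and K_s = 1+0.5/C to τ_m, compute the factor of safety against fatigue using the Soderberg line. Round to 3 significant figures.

C = D/d = 73.0/6.0 = 12.1667; K_W = (4C−1)/(4C−4)+0.615/C = 1.1177; K_s = 1+0.5/C = 1.0411
F_a = (F_max−F_min)/2 = 213 N; F_m = (F_max+F_min)/2 = 767 N
τ_a = K_W·8F_aD/(πd³) = 1.1177 × 183.31 = 204.89 MPa
τ_m = K_s·8F_mD/(πd³) = 1.0411 × 660.09 = 687.22 MPa
Soderberg: 1/n_f = τ_a/S_se + τ_m/S_sy = 204.89/337 + 687.22/766 = 0.60798 + 0.89715 = 1.5051
n_f = 1/1.5051 = 0.6644

0.664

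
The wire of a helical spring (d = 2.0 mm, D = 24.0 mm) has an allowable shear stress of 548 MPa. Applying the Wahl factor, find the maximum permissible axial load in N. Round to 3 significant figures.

C = D/d = 24.0/2.0 = 12.0000
K_W = (4C−1)/(4C−4) + 0.615/C = 47.000/44.000 + 0.0512 = 1.1194
τ_max = K·8FD/(πd³) → F_max = τ_allow·πd³/(8DK)
F_max = 548·π·2.0³/(8·24.0·1.1194) = 13773/214.93 = 64.08 N

64.1 N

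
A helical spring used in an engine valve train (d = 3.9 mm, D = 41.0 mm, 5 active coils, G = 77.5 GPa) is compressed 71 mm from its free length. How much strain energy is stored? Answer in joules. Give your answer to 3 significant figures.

k = Gd⁴/(8D³N_a) = (77.5×10³)(3.9⁴)/(8·41.0³·5) = 6.5035 N/mm
U = ½kδ² = 0.5 × 6.5035 × 71² = 16392 N·mm = 16.392 J

16.4 J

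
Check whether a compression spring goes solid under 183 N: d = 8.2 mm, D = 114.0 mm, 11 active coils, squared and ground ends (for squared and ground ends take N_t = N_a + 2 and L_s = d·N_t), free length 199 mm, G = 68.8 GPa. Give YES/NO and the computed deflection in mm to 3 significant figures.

NO, δ = 76.7 mm

k = Gd⁴/(8D³N_a) = (68.8×10³)(8.2⁴)/(8·114.0³·11) = 2.3859 N/mm
N_t = 13; L_s = 8.2·13 = 106.6 mm; δ_solid = L₀ − L_s = 199 − 106.6 = 92.4 mm
δ = F/k = 183/2.3859 = 76.702 mm
δ < δ_solid → spring does not go solid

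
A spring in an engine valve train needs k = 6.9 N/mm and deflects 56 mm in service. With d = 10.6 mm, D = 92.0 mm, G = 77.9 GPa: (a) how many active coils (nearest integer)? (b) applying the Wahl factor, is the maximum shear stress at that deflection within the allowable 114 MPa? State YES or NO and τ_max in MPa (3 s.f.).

(a) 23 coils; (b) YES, τ_max = 88.4 MPa

N_a = Gd⁴/(8D³k) = (77.9×10³)(10.6⁴)/(8·92.0³·6.9) = 22.88 → N_a = 23
Actual rate k = Gd⁴/(8D³·23) = 6.864 N/mm
Working load F = kδ = 6.864·56 = 384.39 N
C = 92.0/10.6 = 8.6792; K_W = (4C−1)/(4C−4)+0.615/C = 1.1685
τ_max = K_W·8FD/(πd³) = 1.1685·75.61 = 88.352 MPa
τ_max ≤ 114 MPa → acceptable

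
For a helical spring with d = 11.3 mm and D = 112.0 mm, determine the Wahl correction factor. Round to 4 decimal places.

C = D/d = 112.0/11.3 = 9.9115
K_W = (4C−1)/(4C−4) + 0.615/C = 38.646/35.646 + 0.0620 = 1.1462

1.1462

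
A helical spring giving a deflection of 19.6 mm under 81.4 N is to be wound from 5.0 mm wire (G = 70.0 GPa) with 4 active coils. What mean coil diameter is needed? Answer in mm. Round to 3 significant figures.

Required rate k = F/δ = 81.4/19.6 = 4.1531 N/mm
D = (Gd⁴/(8N_a·k))^(1/3) = (70.0×10³·5.0⁴/(8·4·4.1531))^(1/3)
  = (329200)^(1/3) = 69.0483 mm

69.0 mm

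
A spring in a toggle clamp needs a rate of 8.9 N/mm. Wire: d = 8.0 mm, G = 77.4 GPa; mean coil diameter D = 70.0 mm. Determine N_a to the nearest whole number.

13

N_a = Gd⁴/(8D³k) = (77.4×10³ × 8.0⁴)/(8 × 70.0³ × 8.9)
    = 3.1703e+08 / 2.44216e+07 = 12.98 → 13 coils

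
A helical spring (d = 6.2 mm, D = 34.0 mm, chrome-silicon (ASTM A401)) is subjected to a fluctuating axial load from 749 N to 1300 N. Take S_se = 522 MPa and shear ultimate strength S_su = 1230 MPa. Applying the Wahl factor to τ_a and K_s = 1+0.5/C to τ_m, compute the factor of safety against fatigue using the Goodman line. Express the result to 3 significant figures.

1.74

C = D/d = 34.0/6.2 = 5.4839; K_W = (4C−1)/(4C−4)+0.615/C = 1.2794; K_s = 1+0.5/C = 1.0912
F_a = (F_max−F_min)/2 = 275.5 N; F_m = (F_max+F_min)/2 = 1024.5 N
τ_a = K_W·8F_aD/(πd³) = 1.2794 × 100.08 = 128.05 MPa
τ_m = K_s·8F_mD/(πd³) = 1.0912 × 372.18 = 406.12 MPa
Goodman: 1/n_f = τ_a/S_se + τ_m/S_su = 128.05/522 + 406.12/1230 = 0.24530 + 0.33018 = 0.57548
n_f = 1/0.57548 = 1.738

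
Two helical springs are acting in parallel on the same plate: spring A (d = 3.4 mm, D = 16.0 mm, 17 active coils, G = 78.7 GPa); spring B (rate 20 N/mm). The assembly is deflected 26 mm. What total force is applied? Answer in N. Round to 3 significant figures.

k_A = Gd⁴/(8D³N_a) = (78.7×10³)(3.4⁴)/(8·16.0³·17) = 18.88 N/mm
Parallel: k_eq = 18.88 + 20 = 38.88 N/mm
F = k_eq·δ = 38.88·26 = 1010.9 N

1010 N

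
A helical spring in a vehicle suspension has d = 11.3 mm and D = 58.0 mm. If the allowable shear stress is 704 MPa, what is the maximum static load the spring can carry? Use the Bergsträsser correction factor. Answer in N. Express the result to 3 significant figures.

C = D/d = 58.0/11.3 = 5.1327
K_B = (4C+2)/(4C−3) = 22.531/17.531 = 1.2852
τ_max = K·8FD/(πd³) → F_max = τ_allow·πd³/(8DK)
F_max = 704·π·11.3³/(8·58.0·1.2852) = 3.1912e+06/596.34 = 5351.4 N

5350 N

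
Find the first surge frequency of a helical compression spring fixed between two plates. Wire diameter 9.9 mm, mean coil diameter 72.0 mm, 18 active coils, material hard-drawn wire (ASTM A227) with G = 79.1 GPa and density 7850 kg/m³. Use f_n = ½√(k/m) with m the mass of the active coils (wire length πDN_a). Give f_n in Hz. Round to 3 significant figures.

k = Gd⁴/(8D³N_a) = (79.1×10³)(9.9⁴)/(8·72.0³·18) = 14.137 N/mm = 14137 N/m
Wire length L = πDN_a = π·72.0·18 = 4071.5 mm
m = ρ·(πd²/4)·L = 7850 × 76.977×10⁻⁶ m² × 4.0715 m = 2.4603 kg
f_n = ½√(k/m) = 0.5·√(14137/2.4603) = 0.5·√(5746.1) = 37.901 Hz

37.9 Hz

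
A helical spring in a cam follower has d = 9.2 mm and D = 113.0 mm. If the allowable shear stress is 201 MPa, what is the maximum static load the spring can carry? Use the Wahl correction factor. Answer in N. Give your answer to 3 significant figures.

487 N

C = D/d = 113.0/9.2 = 12.2826
K_W = (4C−1)/(4C−4) + 0.615/C = 48.130/45.130 + 0.0501 = 1.1165
τ_max = K·8FD/(πd³) → F_max = τ_allow·πd³/(8DK)
F_max = 201·π·9.2³/(8·113.0·1.1165) = 4.9171e+05/1009.4 = 487.15 N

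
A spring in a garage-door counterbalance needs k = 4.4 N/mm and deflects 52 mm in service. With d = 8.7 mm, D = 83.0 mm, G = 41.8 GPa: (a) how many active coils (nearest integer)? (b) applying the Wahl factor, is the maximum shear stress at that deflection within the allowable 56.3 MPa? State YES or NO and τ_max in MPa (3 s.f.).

N_a = Gd⁴/(8D³k) = (41.8×10³)(8.7⁴)/(8·83.0³·4.4) = 11.9 → N_a = 12
Actual rate k = Gd⁴/(8D³·12) = 4.3626 N/mm
Working load F = kδ = 4.3626·52 = 226.86 N
C = 83.0/8.7 = 9.5402; K_W = (4C−1)/(4C−4)+0.615/C = 1.1523
τ_max = K_W·8FD/(πd³) = 1.1523·72.813 = 83.902 MPa
τ_max > 56.3 MPa → exceeds allowable

(a) 12 coils; (b) NO, τ_max = 83.9 MPa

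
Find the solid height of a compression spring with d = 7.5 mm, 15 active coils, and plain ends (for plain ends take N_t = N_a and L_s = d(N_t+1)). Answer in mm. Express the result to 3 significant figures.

plain ends: N_t = N_a = 15
L_s = d·(N_t+1) = 7.5 × 16 = 120 mm

120 mm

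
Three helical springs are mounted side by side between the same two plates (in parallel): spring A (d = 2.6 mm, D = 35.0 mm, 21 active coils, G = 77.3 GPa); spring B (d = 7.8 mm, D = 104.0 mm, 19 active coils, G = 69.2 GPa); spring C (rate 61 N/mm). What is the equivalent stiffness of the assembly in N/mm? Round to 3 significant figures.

k_A = Gd⁴/(8D³N_a) = (77.3×10³)(2.6⁴)/(8·35.0³·21) = 0.49041 N/mm
k_B = Gd⁴/(8D³N_a) = (69.2×10³)(7.8⁴)/(8·104.0³·19) = 1.4981 N/mm
Parallel: k_eq = 0.49041 + 1.4981 + 61 = 62.989 N/mm

63.0 N/mm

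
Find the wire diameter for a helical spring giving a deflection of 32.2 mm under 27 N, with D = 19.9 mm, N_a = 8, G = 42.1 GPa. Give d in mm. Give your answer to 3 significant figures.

Required rate k = F/δ = 27/32.2 = 0.83851 N/mm
d = (8D³N_a·k / G)^(1/4) = (8·19.9³·8·0.83851 / (42.1×10³))^0.25
  = (10.045)^0.25 = 1.7803 mm

1.78 mm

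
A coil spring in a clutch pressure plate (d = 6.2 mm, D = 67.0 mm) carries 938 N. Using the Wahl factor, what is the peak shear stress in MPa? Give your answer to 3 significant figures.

Spring index C = D/d = 67.0/6.2 = 10.8065
K_W = (4C−1)/(4C−4) + 0.615/C = 42.226/39.226 + 0.0569 = 1.1334
τ₀ = 8FD/(πd³) = 8·938·67.0/(π·6.2³) = 502768/748.73 = 671.49 MPa
τ_max = K·τ₀ = 1.1334 × 671.49 = 761.07 MPa

761 MPa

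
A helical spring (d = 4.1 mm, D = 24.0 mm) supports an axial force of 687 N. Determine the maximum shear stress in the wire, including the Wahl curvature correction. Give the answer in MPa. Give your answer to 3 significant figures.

767 MPa

Spring index C = D/d = 24.0/4.1 = 5.8537
K_W = (4C−1)/(4C−4) + 0.615/C = 22.415/19.415 + 0.1051 = 1.2596
τ₀ = 8FD/(πd³) = 8·687·24.0/(π·4.1³) = 131904/216.52 = 609.2 MPa
τ_max = K·τ₀ = 1.2596 × 609.2 = 767.33 MPa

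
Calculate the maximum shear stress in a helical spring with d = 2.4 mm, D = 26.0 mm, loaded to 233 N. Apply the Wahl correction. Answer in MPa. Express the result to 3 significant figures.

1260 MPa

Spring index C = D/d = 26.0/2.4 = 10.8333
K_W = (4C−1)/(4C−4) + 0.615/C = 42.333/39.333 + 0.0568 = 1.1330
τ₀ = 8FD/(πd³) = 8·233·26.0/(π·2.4³) = 48464/43.429 = 1115.9 MPa
τ_max = K·τ₀ = 1.1330 × 1115.9 = 1264.4 MPa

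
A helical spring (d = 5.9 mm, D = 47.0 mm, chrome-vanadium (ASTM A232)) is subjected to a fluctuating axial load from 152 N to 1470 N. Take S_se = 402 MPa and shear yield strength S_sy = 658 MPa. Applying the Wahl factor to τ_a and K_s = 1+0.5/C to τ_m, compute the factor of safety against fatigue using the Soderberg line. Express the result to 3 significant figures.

C = D/d = 47.0/5.9 = 7.9661; K_W = (4C−1)/(4C−4)+0.615/C = 1.1849; K_s = 1+0.5/C = 1.0628
F_a = (F_max−F_min)/2 = 659 N; F_m = (F_max+F_min)/2 = 811 N
τ_a = K_W·8F_aD/(πd³) = 1.1849 × 384.03 = 455.03 MPa
τ_m = K_s·8F_mD/(πd³) = 1.0628 × 472.61 = 502.27 MPa
Soderberg: 1/n_f = τ_a/S_se + τ_m/S_sy = 455.03/402 + 502.27/658 = 1.13191 + 0.76333 = 1.8952
n_f = 1/1.8952 = 0.5276

0.528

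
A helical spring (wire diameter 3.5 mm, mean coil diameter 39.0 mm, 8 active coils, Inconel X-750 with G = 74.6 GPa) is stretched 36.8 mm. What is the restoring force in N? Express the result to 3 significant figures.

k = Gd⁴/(8D³N_a) = (74.6×10³)(3.5⁴)/(8·39.0³·8) = 2.9487 N/mm
F = k·δ = 2.9487 × 36.8 = 108.51 N

109 N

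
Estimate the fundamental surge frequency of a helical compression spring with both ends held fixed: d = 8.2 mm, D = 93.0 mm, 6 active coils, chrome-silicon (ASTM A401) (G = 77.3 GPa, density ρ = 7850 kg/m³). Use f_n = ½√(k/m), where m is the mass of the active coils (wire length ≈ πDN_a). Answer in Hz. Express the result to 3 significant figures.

55.8 Hz

k = Gd⁴/(8D³N_a) = (77.3×10³)(8.2⁴)/(8·93.0³·6) = 9.052 N/mm = 9052 N/m
Wire length L = πDN_a = π·93.0·6 = 1753 mm
m = ρ·(πd²/4)·L = 7850 × 52.81×10⁻⁶ m² × 1.753 m = 0.72673 kg
f_n = ½√(k/m) = 0.5·√(9052/0.72673) = 0.5·√(12456) = 55.803 Hz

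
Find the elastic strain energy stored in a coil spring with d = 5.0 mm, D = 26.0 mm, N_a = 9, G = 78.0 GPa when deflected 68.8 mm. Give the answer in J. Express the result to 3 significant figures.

91.2 J

k = Gd⁴/(8D³N_a) = (78.0×10³)(5.0⁴)/(8·26.0³·9) = 38.523 N/mm
U = ½kδ² = 0.5 × 38.523 × 68.8² = 91174 N·mm = 91.174 J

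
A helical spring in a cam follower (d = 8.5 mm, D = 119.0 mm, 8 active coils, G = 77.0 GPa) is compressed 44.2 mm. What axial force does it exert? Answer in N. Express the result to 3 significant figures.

k = Gd⁴/(8D³N_a) = (77.0×10³)(8.5⁴)/(8·119.0³·8) = 3.7269 N/mm
F = k·δ = 3.7269 × 44.2 = 164.73 N

165 N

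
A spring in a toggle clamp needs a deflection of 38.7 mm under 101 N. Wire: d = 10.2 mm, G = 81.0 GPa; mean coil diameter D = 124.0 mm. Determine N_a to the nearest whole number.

Required rate k = F/δ = 101/38.7 = 2.6098 N/mm
N_a = Gd⁴/(8D³k) = (81.0×10³ × 10.2⁴)/(8 × 124.0³ × 2.6098)
    = 8.7677e+08 / 3.98076e+07 = 22.03 → 22 coils

22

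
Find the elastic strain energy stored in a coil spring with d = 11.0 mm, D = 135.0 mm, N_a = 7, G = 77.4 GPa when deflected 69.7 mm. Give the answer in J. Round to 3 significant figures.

k = Gd⁴/(8D³N_a) = (77.4×10³)(11.0⁴)/(8·135.0³·7) = 8.2247 N/mm
U = ½kδ² = 0.5 × 8.2247 × 69.7² = 19978 N·mm = 19.978 J

20.0 J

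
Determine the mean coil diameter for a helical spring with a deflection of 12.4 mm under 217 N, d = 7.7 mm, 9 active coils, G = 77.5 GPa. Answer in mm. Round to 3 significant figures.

60.0 mm

Required rate k = F/δ = 217/12.4 = 17.5 N/mm
D = (Gd⁴/(8N_a·k))^(1/3) = (77.5×10³·7.7⁴/(8·9·17.5))^(1/3)
  = (216219)^(1/3) = 60.0203 mm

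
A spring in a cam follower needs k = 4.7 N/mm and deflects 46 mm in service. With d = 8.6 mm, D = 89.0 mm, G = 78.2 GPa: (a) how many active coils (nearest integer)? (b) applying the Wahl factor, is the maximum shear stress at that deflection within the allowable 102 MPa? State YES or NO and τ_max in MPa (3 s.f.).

(a) 16 coils; (b) YES, τ_max = 88.5 MPa

N_a = Gd⁴/(8D³k) = (78.2×10³)(8.6⁴)/(8·89.0³·4.7) = 16.14 → N_a = 16
Actual rate k = Gd⁴/(8D³·16) = 4.7405 N/mm
Working load F = kδ = 4.7405·46 = 218.06 N
C = 89.0/8.6 = 10.3488; K_W = (4C−1)/(4C−4)+0.615/C = 1.1397
τ_max = K_W·8FD/(πd³) = 1.1397·77.699 = 88.549 MPa
τ_max ≤ 102 MPa → acceptable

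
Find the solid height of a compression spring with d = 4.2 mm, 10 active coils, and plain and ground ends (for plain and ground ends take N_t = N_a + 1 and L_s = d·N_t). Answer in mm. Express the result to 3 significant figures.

46.2 mm

plain and ground ends: N_t = N_a + 1 = 10 + 1 = 11
L_s = d·N_t = 4.2 × 11 = 46.2 mm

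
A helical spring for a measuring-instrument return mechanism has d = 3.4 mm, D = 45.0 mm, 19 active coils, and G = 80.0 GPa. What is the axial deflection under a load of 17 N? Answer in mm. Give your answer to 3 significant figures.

k = Gd⁴/(8D³N_a) = (80.0×10³)(3.4⁴)/(8·45.0³·19) = 0.77184 N/mm
δ = F/k = 17 / 0.77184 = 22.025 mm

22.0 mm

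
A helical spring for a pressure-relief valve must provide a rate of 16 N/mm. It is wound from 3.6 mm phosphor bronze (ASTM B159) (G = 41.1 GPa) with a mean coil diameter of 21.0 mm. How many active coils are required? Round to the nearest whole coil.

6

N_a = Gd⁴/(8D³k) = (41.1×10³ × 3.6⁴)/(8 × 21.0³ × 16)
    = 6.90322e+06 / 1.18541e+06 = 5.823 → 6 coils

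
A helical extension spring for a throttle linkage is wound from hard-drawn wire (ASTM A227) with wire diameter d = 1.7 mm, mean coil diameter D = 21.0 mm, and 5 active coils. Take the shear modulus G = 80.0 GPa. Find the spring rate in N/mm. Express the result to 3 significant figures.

k = Gd⁴/(8D³N_a) = (80.0×10³ × 1.7⁴) / (8 × 21.0³ × 5)
  = 668168 / 370440 = 1.8037 N/mm

1.80 N/mm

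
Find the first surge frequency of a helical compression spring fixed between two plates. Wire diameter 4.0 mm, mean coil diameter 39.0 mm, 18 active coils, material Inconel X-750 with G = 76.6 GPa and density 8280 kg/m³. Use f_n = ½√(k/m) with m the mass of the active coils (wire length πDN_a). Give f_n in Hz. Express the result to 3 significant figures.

50.0 Hz

k = Gd⁴/(8D³N_a) = (76.6×10³)(4.0⁴)/(8·39.0³·18) = 2.2957 N/mm = 2295.7 N/m
Wire length L = πDN_a = π·39.0·18 = 2205.4 mm
m = ρ·(πd²/4)·L = 8280 × 12.566×10⁻⁶ m² × 2.2054 m = 0.22947 kg
f_n = ½√(k/m) = 0.5·√(2295.7/0.22947) = 0.5·√(10004) = 50.011 Hz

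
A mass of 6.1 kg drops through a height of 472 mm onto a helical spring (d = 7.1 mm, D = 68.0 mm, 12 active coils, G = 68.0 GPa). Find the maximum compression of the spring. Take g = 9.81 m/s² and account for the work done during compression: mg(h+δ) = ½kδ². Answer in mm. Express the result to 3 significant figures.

110 mm

k = Gd⁴/(8D³N_a) = (68.0×10³)(7.1⁴)/(8·68.0³·12) = 5.7246 N/mm
W = mg = 6.1 × 9.81 = 59.841 N
½kδ² − Wδ − Wh = 0 → δ = (W + √(W² + 2kWh))/k
δ = (59.841 + √(3580.9 + 323382))/5.7246 = (59.841 + 571.81)/5.7246 = 110.34 mm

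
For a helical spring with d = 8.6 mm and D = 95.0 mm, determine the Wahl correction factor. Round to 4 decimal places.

1.1303

C = D/d = 95.0/8.6 = 11.0465
K_W = (4C−1)/(4C−4) + 0.615/C = 43.186/40.186 + 0.0557 = 1.1303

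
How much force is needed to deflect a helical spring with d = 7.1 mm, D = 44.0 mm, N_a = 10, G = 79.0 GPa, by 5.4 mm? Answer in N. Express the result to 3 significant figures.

k = Gd⁴/(8D³N_a) = (79.0×10³)(7.1⁴)/(8·44.0³·10) = 29.459 N/mm
F = k·δ = 29.459 × 5.4 = 159.08 N

159 N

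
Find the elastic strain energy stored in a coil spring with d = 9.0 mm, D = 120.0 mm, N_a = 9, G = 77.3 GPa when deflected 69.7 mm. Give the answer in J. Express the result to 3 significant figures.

k = Gd⁴/(8D³N_a) = (77.3×10³)(9.0⁴)/(8·120.0³·9) = 4.0764 N/mm
U = ½kδ² = 0.5 × 4.0764 × 69.7² = 9901.7 N·mm = 9.9017 J

9.90 J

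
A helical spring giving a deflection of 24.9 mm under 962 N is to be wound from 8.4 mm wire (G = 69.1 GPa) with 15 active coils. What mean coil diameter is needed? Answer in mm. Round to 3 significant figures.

Required rate k = F/δ = 962/24.9 = 38.635 N/mm
D = (Gd⁴/(8N_a·k))^(1/3) = (69.1×10³·8.4⁴/(8·15·38.635))^(1/3)
  = (74205.9)^(1/3) = 42.0223 mm

42.0 mm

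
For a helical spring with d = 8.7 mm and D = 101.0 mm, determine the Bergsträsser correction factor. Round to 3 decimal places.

C = D/d = 101.0/8.7 = 11.6092
K_B = (4C+2)/(4C−3) = 48.437/43.437 = 1.1151

1.115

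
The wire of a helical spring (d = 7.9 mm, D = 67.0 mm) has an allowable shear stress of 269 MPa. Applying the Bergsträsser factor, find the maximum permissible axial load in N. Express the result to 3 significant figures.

C = D/d = 67.0/7.9 = 8.4810
K_B = (4C+2)/(4C−3) = 35.924/30.924 = 1.1617
τ_max = K·8FD/(πd³) → F_max = τ_allow·πd³/(8DK)
F_max = 269·π·7.9³/(8·67.0·1.1617) = 4.1666e+05/622.66 = 669.16 N

669 N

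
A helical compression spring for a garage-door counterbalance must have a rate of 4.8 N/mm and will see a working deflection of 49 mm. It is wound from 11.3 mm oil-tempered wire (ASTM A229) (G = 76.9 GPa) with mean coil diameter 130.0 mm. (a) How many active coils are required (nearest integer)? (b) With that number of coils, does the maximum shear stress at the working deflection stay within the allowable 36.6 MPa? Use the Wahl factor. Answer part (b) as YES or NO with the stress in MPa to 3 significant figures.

N_a = Gd⁴/(8D³k) = (76.9×10³)(11.3⁴)/(8·130.0³·4.8) = 14.86 → N_a = 15
Actual rate k = Gd⁴/(8D³·15) = 4.7559 N/mm
Working load F = kδ = 4.7559·49 = 233.04 N
C = 130.0/11.3 = 11.5044; K_W = (4C−1)/(4C−4)+0.615/C = 1.1249
τ_max = K_W·8FD/(πd³) = 1.1249·53.465 = 60.141 MPa
τ_max > 36.6 MPa → exceeds allowable

(a) 15 coils; (b) NO, τ_max = 60.1 MPa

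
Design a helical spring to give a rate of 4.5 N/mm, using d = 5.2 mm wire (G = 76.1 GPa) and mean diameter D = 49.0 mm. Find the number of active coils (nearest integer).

13

N_a = Gd⁴/(8D³k) = (76.1×10³ × 5.2⁴)/(8 × 49.0³ × 4.5)
    = 5.56414e+07 / 4.23536e+06 = 13.14 → 13 coils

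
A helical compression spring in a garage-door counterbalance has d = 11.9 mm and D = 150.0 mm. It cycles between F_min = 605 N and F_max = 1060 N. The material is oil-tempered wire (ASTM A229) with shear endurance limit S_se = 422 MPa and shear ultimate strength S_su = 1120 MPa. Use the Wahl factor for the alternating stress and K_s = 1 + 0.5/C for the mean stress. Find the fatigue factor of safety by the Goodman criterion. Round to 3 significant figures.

C = D/d = 150.0/11.9 = 12.6050; K_W = (4C−1)/(4C−4)+0.615/C = 1.1134; K_s = 1+0.5/C = 1.0397
F_a = (F_max−F_min)/2 = 227.5 N; F_m = (F_max+F_min)/2 = 832.5 N
τ_a = K_W·8F_aD/(πd³) = 1.1134 × 51.567 = 57.416 MPa
τ_m = K_s·8F_mD/(πd³) = 1.0397 × 188.7 = 196.19 MPa
Goodman: 1/n_f = τ_a/S_se + τ_m/S_su = 57.416/422 + 196.19/1120 = 0.13606 + 0.17517 = 0.31122
n_f = 1/0.31122 = 3.213

3.21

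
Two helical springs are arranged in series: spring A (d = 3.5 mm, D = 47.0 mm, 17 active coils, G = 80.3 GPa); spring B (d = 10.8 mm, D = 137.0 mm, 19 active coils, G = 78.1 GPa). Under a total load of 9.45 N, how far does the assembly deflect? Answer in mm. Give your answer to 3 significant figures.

14.5 mm

k_A = Gd⁴/(8D³N_a) = (80.3×10³)(3.5⁴)/(8·47.0³·17) = 0.85341 N/mm
k_B = Gd⁴/(8D³N_a) = (78.1×10³)(10.8⁴)/(8·137.0³·19) = 2.7186 N/mm
Series: 1/k_eq = 1/0.85341 + 1/2.7186 = 1.5396; k_eq = 0.64951 N/mm
δ = F/k_eq = 9.45/0.64951 = 14.549 mm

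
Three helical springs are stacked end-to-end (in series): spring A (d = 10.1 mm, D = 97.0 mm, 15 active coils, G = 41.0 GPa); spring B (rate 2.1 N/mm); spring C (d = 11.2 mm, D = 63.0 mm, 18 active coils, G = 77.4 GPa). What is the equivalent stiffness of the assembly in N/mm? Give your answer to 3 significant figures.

1.31 N/mm

k_A = Gd⁴/(8D³N_a) = (41.0×10³)(10.1⁴)/(8·97.0³·15) = 3.8956 N/mm
k_C = Gd⁴/(8D³N_a) = (77.4×10³)(11.2⁴)/(8·63.0³·18) = 33.824 N/mm
Series: 1/k_eq = 1/3.8956 + 1/2.1 + 1/33.824 = 0.76246; k_eq = 1.3116 N/mm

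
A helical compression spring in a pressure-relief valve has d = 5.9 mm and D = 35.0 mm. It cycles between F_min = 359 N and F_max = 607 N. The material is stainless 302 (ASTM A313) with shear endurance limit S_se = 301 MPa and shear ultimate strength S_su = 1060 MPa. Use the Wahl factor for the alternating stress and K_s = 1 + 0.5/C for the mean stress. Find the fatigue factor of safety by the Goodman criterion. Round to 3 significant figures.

C = D/d = 35.0/5.9 = 5.9322; K_W = (4C−1)/(4C−4)+0.615/C = 1.2557; K_s = 1+0.5/C = 1.0843
F_a = (F_max−F_min)/2 = 124 N; F_m = (F_max+F_min)/2 = 483 N
τ_a = K_W·8F_aD/(πd³) = 1.2557 × 53.811 = 67.573 MPa
τ_m = K_s·8F_mD/(πd³) = 1.0843 × 209.6 = 227.27 MPa
Goodman: 1/n_f = τ_a/S_se + τ_m/S_su = 67.573/301 + 227.27/1060 = 0.22449 + 0.21441 = 0.4389
n_f = 1/0.4389 = 2.278

2.28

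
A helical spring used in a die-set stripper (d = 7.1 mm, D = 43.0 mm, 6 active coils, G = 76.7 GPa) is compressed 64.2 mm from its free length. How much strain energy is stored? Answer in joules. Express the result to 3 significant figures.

105 J

k = Gd⁴/(8D³N_a) = (76.7×10³)(7.1⁴)/(8·43.0³·6) = 51.072 N/mm
U = ½kδ² = 0.5 × 51.072 × 64.2² = 1.0525e+05 N·mm = 105.25 J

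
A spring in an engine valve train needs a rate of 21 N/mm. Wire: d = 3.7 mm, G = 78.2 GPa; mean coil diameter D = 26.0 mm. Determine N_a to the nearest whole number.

N_a = Gd⁴/(8D³k) = (78.2×10³ × 3.7⁴)/(8 × 26.0³ × 21)
    = 1.46559e+07 / 2.95277e+06 = 4.963 → 5 coils

5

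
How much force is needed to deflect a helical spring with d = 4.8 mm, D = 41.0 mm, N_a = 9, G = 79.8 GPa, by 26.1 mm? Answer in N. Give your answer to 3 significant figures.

223 N

k = Gd⁴/(8D³N_a) = (79.8×10³)(4.8⁴)/(8·41.0³·9) = 8.5366 N/mm
F = k·δ = 8.5366 × 26.1 = 222.8 N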